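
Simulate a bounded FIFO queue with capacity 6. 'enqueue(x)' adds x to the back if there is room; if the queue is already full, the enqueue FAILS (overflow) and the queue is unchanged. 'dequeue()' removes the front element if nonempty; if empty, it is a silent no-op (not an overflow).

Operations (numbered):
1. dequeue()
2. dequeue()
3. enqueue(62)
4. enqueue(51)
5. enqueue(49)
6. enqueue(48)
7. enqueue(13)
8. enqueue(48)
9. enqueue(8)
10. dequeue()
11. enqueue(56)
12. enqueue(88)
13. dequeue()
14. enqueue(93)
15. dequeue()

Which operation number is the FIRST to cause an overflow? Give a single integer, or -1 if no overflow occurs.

Answer: 9

Derivation:
1. dequeue(): empty, no-op, size=0
2. dequeue(): empty, no-op, size=0
3. enqueue(62): size=1
4. enqueue(51): size=2
5. enqueue(49): size=3
6. enqueue(48): size=4
7. enqueue(13): size=5
8. enqueue(48): size=6
9. enqueue(8): size=6=cap → OVERFLOW (fail)
10. dequeue(): size=5
11. enqueue(56): size=6
12. enqueue(88): size=6=cap → OVERFLOW (fail)
13. dequeue(): size=5
14. enqueue(93): size=6
15. dequeue(): size=5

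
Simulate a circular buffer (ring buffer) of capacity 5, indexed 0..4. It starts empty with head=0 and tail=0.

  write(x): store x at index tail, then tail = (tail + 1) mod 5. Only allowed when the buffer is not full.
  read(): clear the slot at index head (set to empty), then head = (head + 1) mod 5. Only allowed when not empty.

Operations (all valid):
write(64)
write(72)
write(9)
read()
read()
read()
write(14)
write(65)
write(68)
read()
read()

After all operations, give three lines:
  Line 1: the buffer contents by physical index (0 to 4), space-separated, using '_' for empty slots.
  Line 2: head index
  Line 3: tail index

Answer: 68 _ _ _ _
0
1

Derivation:
write(64): buf=[64 _ _ _ _], head=0, tail=1, size=1
write(72): buf=[64 72 _ _ _], head=0, tail=2, size=2
write(9): buf=[64 72 9 _ _], head=0, tail=3, size=3
read(): buf=[_ 72 9 _ _], head=1, tail=3, size=2
read(): buf=[_ _ 9 _ _], head=2, tail=3, size=1
read(): buf=[_ _ _ _ _], head=3, tail=3, size=0
write(14): buf=[_ _ _ 14 _], head=3, tail=4, size=1
write(65): buf=[_ _ _ 14 65], head=3, tail=0, size=2
write(68): buf=[68 _ _ 14 65], head=3, tail=1, size=3
read(): buf=[68 _ _ _ 65], head=4, tail=1, size=2
read(): buf=[68 _ _ _ _], head=0, tail=1, size=1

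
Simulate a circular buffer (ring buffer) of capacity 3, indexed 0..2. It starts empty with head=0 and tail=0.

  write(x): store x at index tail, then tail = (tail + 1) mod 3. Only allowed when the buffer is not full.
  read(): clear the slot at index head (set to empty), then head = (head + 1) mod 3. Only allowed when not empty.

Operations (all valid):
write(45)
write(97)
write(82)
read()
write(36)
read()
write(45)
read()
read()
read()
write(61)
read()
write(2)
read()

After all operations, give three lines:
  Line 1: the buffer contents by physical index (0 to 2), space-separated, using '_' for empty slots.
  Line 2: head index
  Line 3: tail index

write(45): buf=[45 _ _], head=0, tail=1, size=1
write(97): buf=[45 97 _], head=0, tail=2, size=2
write(82): buf=[45 97 82], head=0, tail=0, size=3
read(): buf=[_ 97 82], head=1, tail=0, size=2
write(36): buf=[36 97 82], head=1, tail=1, size=3
read(): buf=[36 _ 82], head=2, tail=1, size=2
write(45): buf=[36 45 82], head=2, tail=2, size=3
read(): buf=[36 45 _], head=0, tail=2, size=2
read(): buf=[_ 45 _], head=1, tail=2, size=1
read(): buf=[_ _ _], head=2, tail=2, size=0
write(61): buf=[_ _ 61], head=2, tail=0, size=1
read(): buf=[_ _ _], head=0, tail=0, size=0
write(2): buf=[2 _ _], head=0, tail=1, size=1
read(): buf=[_ _ _], head=1, tail=1, size=0

Answer: _ _ _
1
1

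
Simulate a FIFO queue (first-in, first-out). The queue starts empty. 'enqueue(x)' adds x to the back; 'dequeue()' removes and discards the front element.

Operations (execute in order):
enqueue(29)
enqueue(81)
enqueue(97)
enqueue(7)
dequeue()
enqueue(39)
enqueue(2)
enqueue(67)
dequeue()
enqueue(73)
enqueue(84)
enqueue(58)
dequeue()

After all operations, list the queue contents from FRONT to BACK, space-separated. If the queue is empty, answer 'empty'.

enqueue(29): [29]
enqueue(81): [29, 81]
enqueue(97): [29, 81, 97]
enqueue(7): [29, 81, 97, 7]
dequeue(): [81, 97, 7]
enqueue(39): [81, 97, 7, 39]
enqueue(2): [81, 97, 7, 39, 2]
enqueue(67): [81, 97, 7, 39, 2, 67]
dequeue(): [97, 7, 39, 2, 67]
enqueue(73): [97, 7, 39, 2, 67, 73]
enqueue(84): [97, 7, 39, 2, 67, 73, 84]
enqueue(58): [97, 7, 39, 2, 67, 73, 84, 58]
dequeue(): [7, 39, 2, 67, 73, 84, 58]

Answer: 7 39 2 67 73 84 58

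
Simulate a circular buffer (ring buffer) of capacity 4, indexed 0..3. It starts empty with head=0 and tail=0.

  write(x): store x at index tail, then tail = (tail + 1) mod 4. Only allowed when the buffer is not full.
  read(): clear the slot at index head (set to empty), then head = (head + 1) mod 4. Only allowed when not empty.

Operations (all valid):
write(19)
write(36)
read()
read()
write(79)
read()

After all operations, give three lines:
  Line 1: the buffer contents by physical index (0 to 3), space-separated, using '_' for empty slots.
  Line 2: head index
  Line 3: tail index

write(19): buf=[19 _ _ _], head=0, tail=1, size=1
write(36): buf=[19 36 _ _], head=0, tail=2, size=2
read(): buf=[_ 36 _ _], head=1, tail=2, size=1
read(): buf=[_ _ _ _], head=2, tail=2, size=0
write(79): buf=[_ _ 79 _], head=2, tail=3, size=1
read(): buf=[_ _ _ _], head=3, tail=3, size=0

Answer: _ _ _ _
3
3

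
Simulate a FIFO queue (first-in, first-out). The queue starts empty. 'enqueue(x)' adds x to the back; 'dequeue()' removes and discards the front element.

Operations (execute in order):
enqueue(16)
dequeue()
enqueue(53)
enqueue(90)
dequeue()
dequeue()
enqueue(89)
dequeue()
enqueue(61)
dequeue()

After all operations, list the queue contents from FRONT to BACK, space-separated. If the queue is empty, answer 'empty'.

Answer: empty

Derivation:
enqueue(16): [16]
dequeue(): []
enqueue(53): [53]
enqueue(90): [53, 90]
dequeue(): [90]
dequeue(): []
enqueue(89): [89]
dequeue(): []
enqueue(61): [61]
dequeue(): []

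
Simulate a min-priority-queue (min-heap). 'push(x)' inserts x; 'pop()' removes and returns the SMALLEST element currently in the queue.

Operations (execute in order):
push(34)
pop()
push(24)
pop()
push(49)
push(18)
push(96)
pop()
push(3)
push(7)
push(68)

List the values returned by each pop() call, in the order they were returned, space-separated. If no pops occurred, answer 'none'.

push(34): heap contents = [34]
pop() → 34: heap contents = []
push(24): heap contents = [24]
pop() → 24: heap contents = []
push(49): heap contents = [49]
push(18): heap contents = [18, 49]
push(96): heap contents = [18, 49, 96]
pop() → 18: heap contents = [49, 96]
push(3): heap contents = [3, 49, 96]
push(7): heap contents = [3, 7, 49, 96]
push(68): heap contents = [3, 7, 49, 68, 96]

Answer: 34 24 18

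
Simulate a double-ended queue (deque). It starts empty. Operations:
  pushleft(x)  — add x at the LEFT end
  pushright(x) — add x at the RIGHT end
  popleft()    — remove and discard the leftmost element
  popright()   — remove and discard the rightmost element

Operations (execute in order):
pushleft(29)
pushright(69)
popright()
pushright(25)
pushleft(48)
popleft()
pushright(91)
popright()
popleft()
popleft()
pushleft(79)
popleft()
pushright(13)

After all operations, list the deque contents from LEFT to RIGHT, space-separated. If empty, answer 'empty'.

Answer: 13

Derivation:
pushleft(29): [29]
pushright(69): [29, 69]
popright(): [29]
pushright(25): [29, 25]
pushleft(48): [48, 29, 25]
popleft(): [29, 25]
pushright(91): [29, 25, 91]
popright(): [29, 25]
popleft(): [25]
popleft(): []
pushleft(79): [79]
popleft(): []
pushright(13): [13]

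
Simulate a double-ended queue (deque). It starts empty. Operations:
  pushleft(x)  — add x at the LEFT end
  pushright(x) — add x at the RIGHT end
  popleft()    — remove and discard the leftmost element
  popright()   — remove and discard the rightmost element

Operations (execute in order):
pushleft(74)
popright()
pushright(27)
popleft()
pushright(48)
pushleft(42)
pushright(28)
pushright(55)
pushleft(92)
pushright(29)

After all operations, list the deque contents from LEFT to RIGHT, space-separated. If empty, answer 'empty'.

Answer: 92 42 48 28 55 29

Derivation:
pushleft(74): [74]
popright(): []
pushright(27): [27]
popleft(): []
pushright(48): [48]
pushleft(42): [42, 48]
pushright(28): [42, 48, 28]
pushright(55): [42, 48, 28, 55]
pushleft(92): [92, 42, 48, 28, 55]
pushright(29): [92, 42, 48, 28, 55, 29]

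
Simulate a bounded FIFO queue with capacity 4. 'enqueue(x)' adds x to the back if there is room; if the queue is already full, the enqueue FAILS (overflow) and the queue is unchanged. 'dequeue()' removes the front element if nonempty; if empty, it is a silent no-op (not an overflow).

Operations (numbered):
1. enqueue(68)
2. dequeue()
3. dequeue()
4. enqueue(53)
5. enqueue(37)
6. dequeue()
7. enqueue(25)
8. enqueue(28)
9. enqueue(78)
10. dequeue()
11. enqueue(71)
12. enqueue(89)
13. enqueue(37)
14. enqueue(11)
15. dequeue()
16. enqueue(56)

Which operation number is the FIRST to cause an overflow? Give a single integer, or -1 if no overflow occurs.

1. enqueue(68): size=1
2. dequeue(): size=0
3. dequeue(): empty, no-op, size=0
4. enqueue(53): size=1
5. enqueue(37): size=2
6. dequeue(): size=1
7. enqueue(25): size=2
8. enqueue(28): size=3
9. enqueue(78): size=4
10. dequeue(): size=3
11. enqueue(71): size=4
12. enqueue(89): size=4=cap → OVERFLOW (fail)
13. enqueue(37): size=4=cap → OVERFLOW (fail)
14. enqueue(11): size=4=cap → OVERFLOW (fail)
15. dequeue(): size=3
16. enqueue(56): size=4

Answer: 12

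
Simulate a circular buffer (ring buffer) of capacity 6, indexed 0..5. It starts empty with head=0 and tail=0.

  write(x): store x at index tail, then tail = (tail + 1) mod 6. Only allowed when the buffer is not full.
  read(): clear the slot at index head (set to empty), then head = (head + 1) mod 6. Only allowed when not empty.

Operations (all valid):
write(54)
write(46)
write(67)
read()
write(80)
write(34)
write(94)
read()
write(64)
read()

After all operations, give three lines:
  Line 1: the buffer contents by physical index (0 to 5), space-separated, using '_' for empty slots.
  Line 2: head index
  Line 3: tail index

write(54): buf=[54 _ _ _ _ _], head=0, tail=1, size=1
write(46): buf=[54 46 _ _ _ _], head=0, tail=2, size=2
write(67): buf=[54 46 67 _ _ _], head=0, tail=3, size=3
read(): buf=[_ 46 67 _ _ _], head=1, tail=3, size=2
write(80): buf=[_ 46 67 80 _ _], head=1, tail=4, size=3
write(34): buf=[_ 46 67 80 34 _], head=1, tail=5, size=4
write(94): buf=[_ 46 67 80 34 94], head=1, tail=0, size=5
read(): buf=[_ _ 67 80 34 94], head=2, tail=0, size=4
write(64): buf=[64 _ 67 80 34 94], head=2, tail=1, size=5
read(): buf=[64 _ _ 80 34 94], head=3, tail=1, size=4

Answer: 64 _ _ 80 34 94
3
1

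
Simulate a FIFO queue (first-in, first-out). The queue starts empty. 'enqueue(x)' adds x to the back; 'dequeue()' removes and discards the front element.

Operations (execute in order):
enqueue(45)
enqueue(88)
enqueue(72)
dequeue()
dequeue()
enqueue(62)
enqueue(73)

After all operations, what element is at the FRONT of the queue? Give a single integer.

enqueue(45): queue = [45]
enqueue(88): queue = [45, 88]
enqueue(72): queue = [45, 88, 72]
dequeue(): queue = [88, 72]
dequeue(): queue = [72]
enqueue(62): queue = [72, 62]
enqueue(73): queue = [72, 62, 73]

Answer: 72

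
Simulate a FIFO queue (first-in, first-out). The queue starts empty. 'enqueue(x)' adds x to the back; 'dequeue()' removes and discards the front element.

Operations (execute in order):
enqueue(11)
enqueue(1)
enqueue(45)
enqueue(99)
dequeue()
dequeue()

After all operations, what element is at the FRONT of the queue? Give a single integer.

enqueue(11): queue = [11]
enqueue(1): queue = [11, 1]
enqueue(45): queue = [11, 1, 45]
enqueue(99): queue = [11, 1, 45, 99]
dequeue(): queue = [1, 45, 99]
dequeue(): queue = [45, 99]

Answer: 45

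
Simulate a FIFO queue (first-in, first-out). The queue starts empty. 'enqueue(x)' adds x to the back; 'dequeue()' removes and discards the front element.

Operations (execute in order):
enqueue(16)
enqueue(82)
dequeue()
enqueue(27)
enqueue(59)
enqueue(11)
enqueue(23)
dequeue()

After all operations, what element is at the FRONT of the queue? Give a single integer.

Answer: 27

Derivation:
enqueue(16): queue = [16]
enqueue(82): queue = [16, 82]
dequeue(): queue = [82]
enqueue(27): queue = [82, 27]
enqueue(59): queue = [82, 27, 59]
enqueue(11): queue = [82, 27, 59, 11]
enqueue(23): queue = [82, 27, 59, 11, 23]
dequeue(): queue = [27, 59, 11, 23]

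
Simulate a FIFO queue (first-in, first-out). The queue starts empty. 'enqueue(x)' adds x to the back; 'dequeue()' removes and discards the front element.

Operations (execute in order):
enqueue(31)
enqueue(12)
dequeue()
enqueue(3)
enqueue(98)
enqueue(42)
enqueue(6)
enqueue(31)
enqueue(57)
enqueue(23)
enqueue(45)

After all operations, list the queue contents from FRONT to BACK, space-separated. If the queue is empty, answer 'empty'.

enqueue(31): [31]
enqueue(12): [31, 12]
dequeue(): [12]
enqueue(3): [12, 3]
enqueue(98): [12, 3, 98]
enqueue(42): [12, 3, 98, 42]
enqueue(6): [12, 3, 98, 42, 6]
enqueue(31): [12, 3, 98, 42, 6, 31]
enqueue(57): [12, 3, 98, 42, 6, 31, 57]
enqueue(23): [12, 3, 98, 42, 6, 31, 57, 23]
enqueue(45): [12, 3, 98, 42, 6, 31, 57, 23, 45]

Answer: 12 3 98 42 6 31 57 23 45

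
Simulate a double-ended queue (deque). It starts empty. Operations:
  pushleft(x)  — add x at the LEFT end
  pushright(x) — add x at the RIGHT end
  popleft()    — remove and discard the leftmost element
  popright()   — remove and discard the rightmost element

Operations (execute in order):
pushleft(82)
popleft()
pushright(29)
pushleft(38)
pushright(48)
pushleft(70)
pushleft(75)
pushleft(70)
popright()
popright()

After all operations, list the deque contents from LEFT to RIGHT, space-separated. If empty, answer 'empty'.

pushleft(82): [82]
popleft(): []
pushright(29): [29]
pushleft(38): [38, 29]
pushright(48): [38, 29, 48]
pushleft(70): [70, 38, 29, 48]
pushleft(75): [75, 70, 38, 29, 48]
pushleft(70): [70, 75, 70, 38, 29, 48]
popright(): [70, 75, 70, 38, 29]
popright(): [70, 75, 70, 38]

Answer: 70 75 70 38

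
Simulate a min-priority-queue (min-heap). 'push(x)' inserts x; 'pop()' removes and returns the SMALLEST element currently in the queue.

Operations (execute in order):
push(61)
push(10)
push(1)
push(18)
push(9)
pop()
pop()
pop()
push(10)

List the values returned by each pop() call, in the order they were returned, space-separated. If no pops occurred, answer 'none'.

push(61): heap contents = [61]
push(10): heap contents = [10, 61]
push(1): heap contents = [1, 10, 61]
push(18): heap contents = [1, 10, 18, 61]
push(9): heap contents = [1, 9, 10, 18, 61]
pop() → 1: heap contents = [9, 10, 18, 61]
pop() → 9: heap contents = [10, 18, 61]
pop() → 10: heap contents = [18, 61]
push(10): heap contents = [10, 18, 61]

Answer: 1 9 10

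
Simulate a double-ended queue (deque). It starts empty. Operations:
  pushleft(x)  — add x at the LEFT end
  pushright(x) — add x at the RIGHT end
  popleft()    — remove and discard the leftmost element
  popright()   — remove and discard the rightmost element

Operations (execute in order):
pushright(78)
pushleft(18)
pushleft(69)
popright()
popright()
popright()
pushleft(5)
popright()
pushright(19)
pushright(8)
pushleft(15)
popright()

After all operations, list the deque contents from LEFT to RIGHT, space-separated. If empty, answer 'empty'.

Answer: 15 19

Derivation:
pushright(78): [78]
pushleft(18): [18, 78]
pushleft(69): [69, 18, 78]
popright(): [69, 18]
popright(): [69]
popright(): []
pushleft(5): [5]
popright(): []
pushright(19): [19]
pushright(8): [19, 8]
pushleft(15): [15, 19, 8]
popright(): [15, 19]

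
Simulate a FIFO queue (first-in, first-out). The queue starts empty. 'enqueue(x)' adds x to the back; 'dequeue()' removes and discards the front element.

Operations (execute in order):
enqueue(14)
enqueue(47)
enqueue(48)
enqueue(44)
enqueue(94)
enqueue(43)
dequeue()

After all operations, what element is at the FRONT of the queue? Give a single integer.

Answer: 47

Derivation:
enqueue(14): queue = [14]
enqueue(47): queue = [14, 47]
enqueue(48): queue = [14, 47, 48]
enqueue(44): queue = [14, 47, 48, 44]
enqueue(94): queue = [14, 47, 48, 44, 94]
enqueue(43): queue = [14, 47, 48, 44, 94, 43]
dequeue(): queue = [47, 48, 44, 94, 43]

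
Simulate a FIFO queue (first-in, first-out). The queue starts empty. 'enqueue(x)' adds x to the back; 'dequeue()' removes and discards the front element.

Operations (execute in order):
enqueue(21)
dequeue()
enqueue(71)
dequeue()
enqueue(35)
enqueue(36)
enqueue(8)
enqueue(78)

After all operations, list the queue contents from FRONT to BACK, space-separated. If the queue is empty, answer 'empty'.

Answer: 35 36 8 78

Derivation:
enqueue(21): [21]
dequeue(): []
enqueue(71): [71]
dequeue(): []
enqueue(35): [35]
enqueue(36): [35, 36]
enqueue(8): [35, 36, 8]
enqueue(78): [35, 36, 8, 78]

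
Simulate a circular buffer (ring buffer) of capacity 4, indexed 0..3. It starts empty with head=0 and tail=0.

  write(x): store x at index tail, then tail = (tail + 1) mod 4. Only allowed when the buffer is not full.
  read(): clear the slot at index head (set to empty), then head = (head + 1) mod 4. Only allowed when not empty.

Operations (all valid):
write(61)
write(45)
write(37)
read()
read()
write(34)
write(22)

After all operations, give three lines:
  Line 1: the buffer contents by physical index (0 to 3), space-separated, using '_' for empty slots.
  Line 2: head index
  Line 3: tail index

Answer: 22 _ 37 34
2
1

Derivation:
write(61): buf=[61 _ _ _], head=0, tail=1, size=1
write(45): buf=[61 45 _ _], head=0, tail=2, size=2
write(37): buf=[61 45 37 _], head=0, tail=3, size=3
read(): buf=[_ 45 37 _], head=1, tail=3, size=2
read(): buf=[_ _ 37 _], head=2, tail=3, size=1
write(34): buf=[_ _ 37 34], head=2, tail=0, size=2
write(22): buf=[22 _ 37 34], head=2, tail=1, size=3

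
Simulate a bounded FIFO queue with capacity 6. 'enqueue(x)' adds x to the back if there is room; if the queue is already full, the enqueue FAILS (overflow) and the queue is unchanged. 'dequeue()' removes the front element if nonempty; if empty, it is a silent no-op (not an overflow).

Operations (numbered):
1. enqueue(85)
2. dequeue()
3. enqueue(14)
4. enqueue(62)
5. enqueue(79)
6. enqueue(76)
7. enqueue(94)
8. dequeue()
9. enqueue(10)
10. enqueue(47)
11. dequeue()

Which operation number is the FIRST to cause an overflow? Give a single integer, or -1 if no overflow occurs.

1. enqueue(85): size=1
2. dequeue(): size=0
3. enqueue(14): size=1
4. enqueue(62): size=2
5. enqueue(79): size=3
6. enqueue(76): size=4
7. enqueue(94): size=5
8. dequeue(): size=4
9. enqueue(10): size=5
10. enqueue(47): size=6
11. dequeue(): size=5

Answer: -1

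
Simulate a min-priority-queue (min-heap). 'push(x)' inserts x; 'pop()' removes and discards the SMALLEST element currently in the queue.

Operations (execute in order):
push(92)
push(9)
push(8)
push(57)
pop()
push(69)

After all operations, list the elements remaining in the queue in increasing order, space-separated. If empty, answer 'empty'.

push(92): heap contents = [92]
push(9): heap contents = [9, 92]
push(8): heap contents = [8, 9, 92]
push(57): heap contents = [8, 9, 57, 92]
pop() → 8: heap contents = [9, 57, 92]
push(69): heap contents = [9, 57, 69, 92]

Answer: 9 57 69 92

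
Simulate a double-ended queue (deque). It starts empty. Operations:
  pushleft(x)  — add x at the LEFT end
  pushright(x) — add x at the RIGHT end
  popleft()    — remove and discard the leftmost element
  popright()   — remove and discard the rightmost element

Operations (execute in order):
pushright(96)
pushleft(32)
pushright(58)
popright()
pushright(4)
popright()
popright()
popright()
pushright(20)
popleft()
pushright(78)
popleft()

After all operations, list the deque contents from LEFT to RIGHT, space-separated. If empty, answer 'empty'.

Answer: empty

Derivation:
pushright(96): [96]
pushleft(32): [32, 96]
pushright(58): [32, 96, 58]
popright(): [32, 96]
pushright(4): [32, 96, 4]
popright(): [32, 96]
popright(): [32]
popright(): []
pushright(20): [20]
popleft(): []
pushright(78): [78]
popleft(): []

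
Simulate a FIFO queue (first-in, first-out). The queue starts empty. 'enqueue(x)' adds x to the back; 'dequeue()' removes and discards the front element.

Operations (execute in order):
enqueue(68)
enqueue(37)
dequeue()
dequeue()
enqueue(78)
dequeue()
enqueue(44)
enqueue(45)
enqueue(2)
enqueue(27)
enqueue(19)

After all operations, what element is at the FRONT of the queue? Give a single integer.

enqueue(68): queue = [68]
enqueue(37): queue = [68, 37]
dequeue(): queue = [37]
dequeue(): queue = []
enqueue(78): queue = [78]
dequeue(): queue = []
enqueue(44): queue = [44]
enqueue(45): queue = [44, 45]
enqueue(2): queue = [44, 45, 2]
enqueue(27): queue = [44, 45, 2, 27]
enqueue(19): queue = [44, 45, 2, 27, 19]

Answer: 44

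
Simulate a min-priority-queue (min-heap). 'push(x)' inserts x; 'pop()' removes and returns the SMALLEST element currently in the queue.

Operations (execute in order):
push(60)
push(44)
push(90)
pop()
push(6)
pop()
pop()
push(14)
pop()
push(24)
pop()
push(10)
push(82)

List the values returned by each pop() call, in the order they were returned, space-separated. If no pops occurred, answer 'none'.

push(60): heap contents = [60]
push(44): heap contents = [44, 60]
push(90): heap contents = [44, 60, 90]
pop() → 44: heap contents = [60, 90]
push(6): heap contents = [6, 60, 90]
pop() → 6: heap contents = [60, 90]
pop() → 60: heap contents = [90]
push(14): heap contents = [14, 90]
pop() → 14: heap contents = [90]
push(24): heap contents = [24, 90]
pop() → 24: heap contents = [90]
push(10): heap contents = [10, 90]
push(82): heap contents = [10, 82, 90]

Answer: 44 6 60 14 24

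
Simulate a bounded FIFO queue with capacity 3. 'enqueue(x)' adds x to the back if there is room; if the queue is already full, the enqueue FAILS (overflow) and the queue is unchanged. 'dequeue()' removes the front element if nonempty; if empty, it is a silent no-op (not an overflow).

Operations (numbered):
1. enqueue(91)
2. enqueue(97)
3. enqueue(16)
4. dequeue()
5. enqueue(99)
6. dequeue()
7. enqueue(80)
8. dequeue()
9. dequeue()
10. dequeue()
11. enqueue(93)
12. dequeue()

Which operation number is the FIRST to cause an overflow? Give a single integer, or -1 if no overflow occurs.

Answer: -1

Derivation:
1. enqueue(91): size=1
2. enqueue(97): size=2
3. enqueue(16): size=3
4. dequeue(): size=2
5. enqueue(99): size=3
6. dequeue(): size=2
7. enqueue(80): size=3
8. dequeue(): size=2
9. dequeue(): size=1
10. dequeue(): size=0
11. enqueue(93): size=1
12. dequeue(): size=0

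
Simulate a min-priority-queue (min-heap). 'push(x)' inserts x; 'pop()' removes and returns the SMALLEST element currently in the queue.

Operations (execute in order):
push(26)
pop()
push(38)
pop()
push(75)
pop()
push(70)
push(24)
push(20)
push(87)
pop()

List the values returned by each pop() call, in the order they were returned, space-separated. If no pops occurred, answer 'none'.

push(26): heap contents = [26]
pop() → 26: heap contents = []
push(38): heap contents = [38]
pop() → 38: heap contents = []
push(75): heap contents = [75]
pop() → 75: heap contents = []
push(70): heap contents = [70]
push(24): heap contents = [24, 70]
push(20): heap contents = [20, 24, 70]
push(87): heap contents = [20, 24, 70, 87]
pop() → 20: heap contents = [24, 70, 87]

Answer: 26 38 75 20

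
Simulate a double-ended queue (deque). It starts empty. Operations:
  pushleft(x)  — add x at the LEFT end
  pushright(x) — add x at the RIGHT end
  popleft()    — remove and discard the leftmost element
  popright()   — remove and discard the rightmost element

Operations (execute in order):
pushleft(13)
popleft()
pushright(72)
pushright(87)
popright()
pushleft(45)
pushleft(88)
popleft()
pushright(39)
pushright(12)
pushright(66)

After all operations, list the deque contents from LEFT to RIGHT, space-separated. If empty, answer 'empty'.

Answer: 45 72 39 12 66

Derivation:
pushleft(13): [13]
popleft(): []
pushright(72): [72]
pushright(87): [72, 87]
popright(): [72]
pushleft(45): [45, 72]
pushleft(88): [88, 45, 72]
popleft(): [45, 72]
pushright(39): [45, 72, 39]
pushright(12): [45, 72, 39, 12]
pushright(66): [45, 72, 39, 12, 66]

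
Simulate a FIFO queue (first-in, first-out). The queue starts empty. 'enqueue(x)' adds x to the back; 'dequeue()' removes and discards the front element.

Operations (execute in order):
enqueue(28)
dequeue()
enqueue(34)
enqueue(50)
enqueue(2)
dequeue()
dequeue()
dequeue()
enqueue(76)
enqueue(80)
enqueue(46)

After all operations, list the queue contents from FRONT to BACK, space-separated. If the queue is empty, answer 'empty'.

enqueue(28): [28]
dequeue(): []
enqueue(34): [34]
enqueue(50): [34, 50]
enqueue(2): [34, 50, 2]
dequeue(): [50, 2]
dequeue(): [2]
dequeue(): []
enqueue(76): [76]
enqueue(80): [76, 80]
enqueue(46): [76, 80, 46]

Answer: 76 80 46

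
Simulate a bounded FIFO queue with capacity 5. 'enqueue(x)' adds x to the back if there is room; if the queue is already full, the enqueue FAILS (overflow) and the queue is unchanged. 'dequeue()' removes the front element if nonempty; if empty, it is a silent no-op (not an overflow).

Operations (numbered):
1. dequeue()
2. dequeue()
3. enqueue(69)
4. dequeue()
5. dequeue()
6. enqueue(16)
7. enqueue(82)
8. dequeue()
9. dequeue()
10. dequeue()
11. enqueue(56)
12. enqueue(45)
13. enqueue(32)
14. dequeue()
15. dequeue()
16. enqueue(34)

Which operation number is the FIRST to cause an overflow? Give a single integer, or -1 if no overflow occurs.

Answer: -1

Derivation:
1. dequeue(): empty, no-op, size=0
2. dequeue(): empty, no-op, size=0
3. enqueue(69): size=1
4. dequeue(): size=0
5. dequeue(): empty, no-op, size=0
6. enqueue(16): size=1
7. enqueue(82): size=2
8. dequeue(): size=1
9. dequeue(): size=0
10. dequeue(): empty, no-op, size=0
11. enqueue(56): size=1
12. enqueue(45): size=2
13. enqueue(32): size=3
14. dequeue(): size=2
15. dequeue(): size=1
16. enqueue(34): size=2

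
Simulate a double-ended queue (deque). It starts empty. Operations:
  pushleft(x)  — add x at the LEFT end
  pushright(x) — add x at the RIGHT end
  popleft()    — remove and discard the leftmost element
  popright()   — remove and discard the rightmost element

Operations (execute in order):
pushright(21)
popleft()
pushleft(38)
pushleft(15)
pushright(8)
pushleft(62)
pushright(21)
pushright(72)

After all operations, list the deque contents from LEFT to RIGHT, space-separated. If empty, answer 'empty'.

Answer: 62 15 38 8 21 72

Derivation:
pushright(21): [21]
popleft(): []
pushleft(38): [38]
pushleft(15): [15, 38]
pushright(8): [15, 38, 8]
pushleft(62): [62, 15, 38, 8]
pushright(21): [62, 15, 38, 8, 21]
pushright(72): [62, 15, 38, 8, 21, 72]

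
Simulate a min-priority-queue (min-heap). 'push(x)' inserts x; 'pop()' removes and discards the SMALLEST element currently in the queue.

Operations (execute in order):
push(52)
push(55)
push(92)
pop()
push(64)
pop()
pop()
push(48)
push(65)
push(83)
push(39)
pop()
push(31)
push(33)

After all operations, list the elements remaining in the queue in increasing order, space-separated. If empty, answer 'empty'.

push(52): heap contents = [52]
push(55): heap contents = [52, 55]
push(92): heap contents = [52, 55, 92]
pop() → 52: heap contents = [55, 92]
push(64): heap contents = [55, 64, 92]
pop() → 55: heap contents = [64, 92]
pop() → 64: heap contents = [92]
push(48): heap contents = [48, 92]
push(65): heap contents = [48, 65, 92]
push(83): heap contents = [48, 65, 83, 92]
push(39): heap contents = [39, 48, 65, 83, 92]
pop() → 39: heap contents = [48, 65, 83, 92]
push(31): heap contents = [31, 48, 65, 83, 92]
push(33): heap contents = [31, 33, 48, 65, 83, 92]

Answer: 31 33 48 65 83 92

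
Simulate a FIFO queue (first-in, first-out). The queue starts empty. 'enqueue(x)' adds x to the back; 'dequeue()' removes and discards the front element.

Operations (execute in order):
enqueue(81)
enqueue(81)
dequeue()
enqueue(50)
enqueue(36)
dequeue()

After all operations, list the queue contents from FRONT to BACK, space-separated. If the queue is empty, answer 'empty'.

enqueue(81): [81]
enqueue(81): [81, 81]
dequeue(): [81]
enqueue(50): [81, 50]
enqueue(36): [81, 50, 36]
dequeue(): [50, 36]

Answer: 50 36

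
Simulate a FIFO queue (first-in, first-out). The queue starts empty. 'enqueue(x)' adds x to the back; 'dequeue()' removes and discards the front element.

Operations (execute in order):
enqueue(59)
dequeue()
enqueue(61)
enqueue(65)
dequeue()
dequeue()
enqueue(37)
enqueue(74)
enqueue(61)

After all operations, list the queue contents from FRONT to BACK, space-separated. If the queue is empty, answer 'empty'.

Answer: 37 74 61

Derivation:
enqueue(59): [59]
dequeue(): []
enqueue(61): [61]
enqueue(65): [61, 65]
dequeue(): [65]
dequeue(): []
enqueue(37): [37]
enqueue(74): [37, 74]
enqueue(61): [37, 74, 61]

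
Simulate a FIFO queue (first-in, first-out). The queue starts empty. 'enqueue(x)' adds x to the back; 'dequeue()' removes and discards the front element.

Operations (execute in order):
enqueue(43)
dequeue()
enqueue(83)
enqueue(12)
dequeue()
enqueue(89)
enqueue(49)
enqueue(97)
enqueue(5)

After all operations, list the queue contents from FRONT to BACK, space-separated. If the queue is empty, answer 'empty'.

Answer: 12 89 49 97 5

Derivation:
enqueue(43): [43]
dequeue(): []
enqueue(83): [83]
enqueue(12): [83, 12]
dequeue(): [12]
enqueue(89): [12, 89]
enqueue(49): [12, 89, 49]
enqueue(97): [12, 89, 49, 97]
enqueue(5): [12, 89, 49, 97, 5]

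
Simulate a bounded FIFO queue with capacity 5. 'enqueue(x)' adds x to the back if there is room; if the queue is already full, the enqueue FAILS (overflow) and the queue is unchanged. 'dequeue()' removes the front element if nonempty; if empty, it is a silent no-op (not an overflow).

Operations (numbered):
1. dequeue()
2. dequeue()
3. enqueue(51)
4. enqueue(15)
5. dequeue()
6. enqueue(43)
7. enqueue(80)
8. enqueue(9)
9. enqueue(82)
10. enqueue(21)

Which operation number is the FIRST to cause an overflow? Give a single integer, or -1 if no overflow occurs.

Answer: 10

Derivation:
1. dequeue(): empty, no-op, size=0
2. dequeue(): empty, no-op, size=0
3. enqueue(51): size=1
4. enqueue(15): size=2
5. dequeue(): size=1
6. enqueue(43): size=2
7. enqueue(80): size=3
8. enqueue(9): size=4
9. enqueue(82): size=5
10. enqueue(21): size=5=cap → OVERFLOW (fail)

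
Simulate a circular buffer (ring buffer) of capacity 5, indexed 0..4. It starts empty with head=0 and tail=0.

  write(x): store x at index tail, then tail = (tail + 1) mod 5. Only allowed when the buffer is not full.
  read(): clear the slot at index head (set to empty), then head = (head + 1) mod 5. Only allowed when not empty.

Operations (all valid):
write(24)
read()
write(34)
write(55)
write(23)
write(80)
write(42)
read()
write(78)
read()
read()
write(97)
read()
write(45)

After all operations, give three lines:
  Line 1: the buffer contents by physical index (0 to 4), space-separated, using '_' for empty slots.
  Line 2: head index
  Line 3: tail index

Answer: 42 78 97 45 _
0
4

Derivation:
write(24): buf=[24 _ _ _ _], head=0, tail=1, size=1
read(): buf=[_ _ _ _ _], head=1, tail=1, size=0
write(34): buf=[_ 34 _ _ _], head=1, tail=2, size=1
write(55): buf=[_ 34 55 _ _], head=1, tail=3, size=2
write(23): buf=[_ 34 55 23 _], head=1, tail=4, size=3
write(80): buf=[_ 34 55 23 80], head=1, tail=0, size=4
write(42): buf=[42 34 55 23 80], head=1, tail=1, size=5
read(): buf=[42 _ 55 23 80], head=2, tail=1, size=4
write(78): buf=[42 78 55 23 80], head=2, tail=2, size=5
read(): buf=[42 78 _ 23 80], head=3, tail=2, size=4
read(): buf=[42 78 _ _ 80], head=4, tail=2, size=3
write(97): buf=[42 78 97 _ 80], head=4, tail=3, size=4
read(): buf=[42 78 97 _ _], head=0, tail=3, size=3
write(45): buf=[42 78 97 45 _], head=0, tail=4, size=4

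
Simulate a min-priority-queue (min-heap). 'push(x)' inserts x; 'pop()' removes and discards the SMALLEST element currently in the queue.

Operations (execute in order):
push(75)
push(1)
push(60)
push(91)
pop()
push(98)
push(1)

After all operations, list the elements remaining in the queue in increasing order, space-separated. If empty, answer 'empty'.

Answer: 1 60 75 91 98

Derivation:
push(75): heap contents = [75]
push(1): heap contents = [1, 75]
push(60): heap contents = [1, 60, 75]
push(91): heap contents = [1, 60, 75, 91]
pop() → 1: heap contents = [60, 75, 91]
push(98): heap contents = [60, 75, 91, 98]
push(1): heap contents = [1, 60, 75, 91, 98]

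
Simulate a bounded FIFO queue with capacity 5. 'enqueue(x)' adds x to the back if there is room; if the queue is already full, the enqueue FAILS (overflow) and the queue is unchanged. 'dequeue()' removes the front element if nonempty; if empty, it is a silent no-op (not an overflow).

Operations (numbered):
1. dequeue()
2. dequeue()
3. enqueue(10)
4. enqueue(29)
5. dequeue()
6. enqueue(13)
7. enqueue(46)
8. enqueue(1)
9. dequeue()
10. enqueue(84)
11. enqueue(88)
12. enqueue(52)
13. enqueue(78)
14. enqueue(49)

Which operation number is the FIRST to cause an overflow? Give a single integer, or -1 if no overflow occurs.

1. dequeue(): empty, no-op, size=0
2. dequeue(): empty, no-op, size=0
3. enqueue(10): size=1
4. enqueue(29): size=2
5. dequeue(): size=1
6. enqueue(13): size=2
7. enqueue(46): size=3
8. enqueue(1): size=4
9. dequeue(): size=3
10. enqueue(84): size=4
11. enqueue(88): size=5
12. enqueue(52): size=5=cap → OVERFLOW (fail)
13. enqueue(78): size=5=cap → OVERFLOW (fail)
14. enqueue(49): size=5=cap → OVERFLOW (fail)

Answer: 12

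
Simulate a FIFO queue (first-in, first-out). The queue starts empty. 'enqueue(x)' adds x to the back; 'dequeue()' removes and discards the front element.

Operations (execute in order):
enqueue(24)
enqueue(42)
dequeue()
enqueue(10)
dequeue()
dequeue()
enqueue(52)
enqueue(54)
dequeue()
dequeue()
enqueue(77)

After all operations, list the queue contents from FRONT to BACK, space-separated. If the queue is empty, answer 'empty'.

Answer: 77

Derivation:
enqueue(24): [24]
enqueue(42): [24, 42]
dequeue(): [42]
enqueue(10): [42, 10]
dequeue(): [10]
dequeue(): []
enqueue(52): [52]
enqueue(54): [52, 54]
dequeue(): [54]
dequeue(): []
enqueue(77): [77]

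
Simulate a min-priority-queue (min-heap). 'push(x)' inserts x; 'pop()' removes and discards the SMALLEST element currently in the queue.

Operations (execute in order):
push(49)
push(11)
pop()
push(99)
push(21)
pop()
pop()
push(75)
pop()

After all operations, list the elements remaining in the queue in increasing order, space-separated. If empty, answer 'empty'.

push(49): heap contents = [49]
push(11): heap contents = [11, 49]
pop() → 11: heap contents = [49]
push(99): heap contents = [49, 99]
push(21): heap contents = [21, 49, 99]
pop() → 21: heap contents = [49, 99]
pop() → 49: heap contents = [99]
push(75): heap contents = [75, 99]
pop() → 75: heap contents = [99]

Answer: 99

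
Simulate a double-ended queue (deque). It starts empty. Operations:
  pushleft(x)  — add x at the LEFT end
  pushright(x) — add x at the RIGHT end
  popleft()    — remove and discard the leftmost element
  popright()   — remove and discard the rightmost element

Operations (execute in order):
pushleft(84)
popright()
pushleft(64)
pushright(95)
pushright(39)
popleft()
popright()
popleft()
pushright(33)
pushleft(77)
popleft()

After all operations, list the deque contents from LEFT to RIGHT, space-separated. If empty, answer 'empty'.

Answer: 33

Derivation:
pushleft(84): [84]
popright(): []
pushleft(64): [64]
pushright(95): [64, 95]
pushright(39): [64, 95, 39]
popleft(): [95, 39]
popright(): [95]
popleft(): []
pushright(33): [33]
pushleft(77): [77, 33]
popleft(): [33]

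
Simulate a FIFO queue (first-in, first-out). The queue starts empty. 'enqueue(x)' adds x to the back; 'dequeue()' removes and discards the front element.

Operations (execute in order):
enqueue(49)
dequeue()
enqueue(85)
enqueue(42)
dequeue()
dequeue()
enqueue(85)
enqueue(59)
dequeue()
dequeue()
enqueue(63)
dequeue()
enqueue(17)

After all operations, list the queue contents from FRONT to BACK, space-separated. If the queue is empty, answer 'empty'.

Answer: 17

Derivation:
enqueue(49): [49]
dequeue(): []
enqueue(85): [85]
enqueue(42): [85, 42]
dequeue(): [42]
dequeue(): []
enqueue(85): [85]
enqueue(59): [85, 59]
dequeue(): [59]
dequeue(): []
enqueue(63): [63]
dequeue(): []
enqueue(17): [17]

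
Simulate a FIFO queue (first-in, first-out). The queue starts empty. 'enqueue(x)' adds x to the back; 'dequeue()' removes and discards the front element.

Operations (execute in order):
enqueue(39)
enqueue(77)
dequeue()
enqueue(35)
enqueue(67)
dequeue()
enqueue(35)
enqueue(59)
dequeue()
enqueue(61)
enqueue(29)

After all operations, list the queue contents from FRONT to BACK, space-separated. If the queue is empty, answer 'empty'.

enqueue(39): [39]
enqueue(77): [39, 77]
dequeue(): [77]
enqueue(35): [77, 35]
enqueue(67): [77, 35, 67]
dequeue(): [35, 67]
enqueue(35): [35, 67, 35]
enqueue(59): [35, 67, 35, 59]
dequeue(): [67, 35, 59]
enqueue(61): [67, 35, 59, 61]
enqueue(29): [67, 35, 59, 61, 29]

Answer: 67 35 59 61 29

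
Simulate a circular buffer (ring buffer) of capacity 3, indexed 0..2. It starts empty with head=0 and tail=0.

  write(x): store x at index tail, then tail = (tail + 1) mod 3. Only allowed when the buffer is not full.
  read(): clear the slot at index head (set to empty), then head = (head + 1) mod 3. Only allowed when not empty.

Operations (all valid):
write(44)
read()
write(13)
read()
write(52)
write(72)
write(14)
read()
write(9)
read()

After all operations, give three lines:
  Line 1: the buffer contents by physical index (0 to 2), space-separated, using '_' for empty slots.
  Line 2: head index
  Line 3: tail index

Answer: _ 14 9
1
0

Derivation:
write(44): buf=[44 _ _], head=0, tail=1, size=1
read(): buf=[_ _ _], head=1, tail=1, size=0
write(13): buf=[_ 13 _], head=1, tail=2, size=1
read(): buf=[_ _ _], head=2, tail=2, size=0
write(52): buf=[_ _ 52], head=2, tail=0, size=1
write(72): buf=[72 _ 52], head=2, tail=1, size=2
write(14): buf=[72 14 52], head=2, tail=2, size=3
read(): buf=[72 14 _], head=0, tail=2, size=2
write(9): buf=[72 14 9], head=0, tail=0, size=3
read(): buf=[_ 14 9], head=1, tail=0, size=2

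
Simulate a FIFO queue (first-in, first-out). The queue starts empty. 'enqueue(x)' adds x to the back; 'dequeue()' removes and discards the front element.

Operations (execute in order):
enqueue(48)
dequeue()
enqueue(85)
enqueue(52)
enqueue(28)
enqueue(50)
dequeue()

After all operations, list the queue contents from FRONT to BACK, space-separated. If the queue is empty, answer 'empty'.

Answer: 52 28 50

Derivation:
enqueue(48): [48]
dequeue(): []
enqueue(85): [85]
enqueue(52): [85, 52]
enqueue(28): [85, 52, 28]
enqueue(50): [85, 52, 28, 50]
dequeue(): [52, 28, 50]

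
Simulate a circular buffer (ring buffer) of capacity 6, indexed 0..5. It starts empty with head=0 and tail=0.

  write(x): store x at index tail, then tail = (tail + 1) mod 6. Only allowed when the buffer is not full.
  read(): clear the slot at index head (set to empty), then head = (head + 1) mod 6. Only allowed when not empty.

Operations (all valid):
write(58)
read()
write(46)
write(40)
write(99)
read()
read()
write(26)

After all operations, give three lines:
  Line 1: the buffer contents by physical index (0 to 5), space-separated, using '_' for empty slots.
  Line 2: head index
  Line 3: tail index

write(58): buf=[58 _ _ _ _ _], head=0, tail=1, size=1
read(): buf=[_ _ _ _ _ _], head=1, tail=1, size=0
write(46): buf=[_ 46 _ _ _ _], head=1, tail=2, size=1
write(40): buf=[_ 46 40 _ _ _], head=1, tail=3, size=2
write(99): buf=[_ 46 40 99 _ _], head=1, tail=4, size=3
read(): buf=[_ _ 40 99 _ _], head=2, tail=4, size=2
read(): buf=[_ _ _ 99 _ _], head=3, tail=4, size=1
write(26): buf=[_ _ _ 99 26 _], head=3, tail=5, size=2

Answer: _ _ _ 99 26 _
3
5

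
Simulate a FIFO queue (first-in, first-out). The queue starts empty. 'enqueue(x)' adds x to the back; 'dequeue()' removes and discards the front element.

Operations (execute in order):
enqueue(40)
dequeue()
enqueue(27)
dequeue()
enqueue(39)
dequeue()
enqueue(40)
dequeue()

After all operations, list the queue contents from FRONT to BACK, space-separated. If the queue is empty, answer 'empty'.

Answer: empty

Derivation:
enqueue(40): [40]
dequeue(): []
enqueue(27): [27]
dequeue(): []
enqueue(39): [39]
dequeue(): []
enqueue(40): [40]
dequeue(): []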